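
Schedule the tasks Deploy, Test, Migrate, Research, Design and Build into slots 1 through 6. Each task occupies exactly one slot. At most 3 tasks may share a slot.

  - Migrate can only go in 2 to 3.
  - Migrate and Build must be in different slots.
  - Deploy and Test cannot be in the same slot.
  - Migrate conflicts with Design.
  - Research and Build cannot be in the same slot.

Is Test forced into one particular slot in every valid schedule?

Test can be 1 (e.g. Migrate in 2; Test in 1; Design in 1; Build in 3; Research in 1; Deploy in 2) or 2 (e.g. Research=1; Migrate=2; Design=1; Test=2; Build=3; Deploy=1).

No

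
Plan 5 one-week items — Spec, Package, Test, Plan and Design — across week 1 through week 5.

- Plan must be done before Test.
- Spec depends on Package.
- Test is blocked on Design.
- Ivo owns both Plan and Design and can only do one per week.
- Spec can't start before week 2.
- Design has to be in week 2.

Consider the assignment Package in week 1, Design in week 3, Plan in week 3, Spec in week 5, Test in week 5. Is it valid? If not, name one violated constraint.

Invalid. Design has to be in week 2.

Plan must be done before Test — holds.
Ivo owns both Plan and Design and can only do one per week — violated.
Spec can't start before week 2 — holds.
Test is blocked on Design — holds.
Spec depends on Package — holds.
Design has to be in week 2 — violated.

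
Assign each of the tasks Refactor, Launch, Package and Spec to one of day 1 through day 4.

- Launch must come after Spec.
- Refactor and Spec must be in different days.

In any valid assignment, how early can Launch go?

day 2

Precedence pushes Launch to at least day 2.
Launch at day 2 is achievable: Refactor -> day 2; Spec -> day 1; Launch -> day 2; Package -> day 1.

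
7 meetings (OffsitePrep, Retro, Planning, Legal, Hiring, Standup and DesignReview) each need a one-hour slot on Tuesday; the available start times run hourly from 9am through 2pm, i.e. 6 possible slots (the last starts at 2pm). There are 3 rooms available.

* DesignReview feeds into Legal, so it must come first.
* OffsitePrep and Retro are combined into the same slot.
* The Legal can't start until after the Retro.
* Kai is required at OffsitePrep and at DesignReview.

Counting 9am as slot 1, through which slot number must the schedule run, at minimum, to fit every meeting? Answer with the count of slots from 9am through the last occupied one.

3

The precedence chain requires at least 2 distinct slots.
With at most 3 per slot and 7 meetings, at least 3 slots are needed.
3 works (last occupied slot: 11am): for example OffsitePrep -> 9am, Standup -> 10am, Hiring -> 10am, DesignReview -> 10am, Retro -> 9am, Planning -> 9am, Legal -> 11am.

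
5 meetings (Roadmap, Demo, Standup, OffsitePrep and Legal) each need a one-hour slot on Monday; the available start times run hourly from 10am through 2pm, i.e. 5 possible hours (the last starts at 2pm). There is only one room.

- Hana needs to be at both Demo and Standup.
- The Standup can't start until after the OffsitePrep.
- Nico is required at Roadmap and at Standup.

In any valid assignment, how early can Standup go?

Precedence pushes Standup to at least 11am.
Standup at 11am is achievable: Standup=11am, Roadmap=12pm, Legal=2pm, Demo=1pm, OffsitePrep=10am.

11am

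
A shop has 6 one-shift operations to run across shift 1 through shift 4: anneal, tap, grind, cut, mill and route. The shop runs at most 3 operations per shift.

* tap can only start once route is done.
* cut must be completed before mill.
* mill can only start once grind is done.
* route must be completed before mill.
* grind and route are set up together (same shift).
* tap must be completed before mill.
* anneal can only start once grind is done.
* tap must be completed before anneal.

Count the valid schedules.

16

Splitting on anneal: it can be shift 3 (5), shift 4 (11). Listing each branch's schedules as (tap, grind, cut, mill, route) by shift number:
anneal=shift 3: (2,1,1,3,1) (2,1,1,4,1) (2,1,2,3,1) (2,1,2,4,1) (2,1,3,4,1) — 5.
anneal=shift 4: (2,1,1,3,1) (2,1,1,4,1) (2,1,2,3,1) (2,1,2,4,1) (2,1,3,4,1) (3,1,1,4,1) (3,1,2,4,1) (3,1,3,4,1) (3,2,1,4,2) (3,2,2,4,2) (3,2,3,4,2) — 11.
Summing: 5 + 11 = 16.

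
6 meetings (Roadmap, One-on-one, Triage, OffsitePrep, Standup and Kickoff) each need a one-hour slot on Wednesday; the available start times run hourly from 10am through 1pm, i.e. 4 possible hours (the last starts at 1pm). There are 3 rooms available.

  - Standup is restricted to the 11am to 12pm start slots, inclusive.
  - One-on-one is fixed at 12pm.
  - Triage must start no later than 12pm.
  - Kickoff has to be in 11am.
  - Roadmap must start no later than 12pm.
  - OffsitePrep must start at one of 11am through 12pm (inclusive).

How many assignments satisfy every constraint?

22

Splitting on Roadmap: it can be 10am (10), 11am (6), 12pm (6). Listing each branch's schedules as (One-on-one, Triage, OffsitePrep, Standup, Kickoff):
Roadmap=10am: (12pm,10am,11am,11am,11am) (12pm,10am,11am,12pm,11am) (12pm,10am,12pm,11am,11am) (12pm,10am,12pm,12pm,11am) (12pm,11am,11am,12pm,11am) (12pm,11am,12pm,11am,11am) (12pm,11am,12pm,12pm,11am) (12pm,12pm,11am,11am,11am) (12pm,12pm,11am,12pm,11am) (12pm,12pm,12pm,11am,11am) — 10.
Roadmap=11am: (12pm,10am,11am,12pm,11am) (12pm,10am,12pm,11am,11am) (12pm,10am,12pm,12pm,11am) (12pm,11am,12pm,12pm,11am) (12pm,12pm,11am,12pm,11am) (12pm,12pm,12pm,11am,11am) — 6.
Roadmap=12pm: (12pm,10am,11am,11am,11am) (12pm,10am,11am,12pm,11am) (12pm,10am,12pm,11am,11am) (12pm,11am,11am,12pm,11am) (12pm,11am,12pm,11am,11am) (12pm,12pm,11am,11am,11am) — 6.
Summing: 10 + 6 + 6 = 22.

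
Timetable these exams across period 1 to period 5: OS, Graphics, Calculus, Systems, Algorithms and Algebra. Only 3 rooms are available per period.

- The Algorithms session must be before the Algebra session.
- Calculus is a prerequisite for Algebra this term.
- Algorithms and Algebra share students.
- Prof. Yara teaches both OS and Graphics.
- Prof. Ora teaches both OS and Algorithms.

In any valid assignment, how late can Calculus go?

period 4

Downstream work caps Calculus at period 4.
Calculus at period 4 is achievable: Systems in period 1; OS in period 2; Graphics in period 1; Calculus in period 4; Algorithms in period 1; Algebra in period 5.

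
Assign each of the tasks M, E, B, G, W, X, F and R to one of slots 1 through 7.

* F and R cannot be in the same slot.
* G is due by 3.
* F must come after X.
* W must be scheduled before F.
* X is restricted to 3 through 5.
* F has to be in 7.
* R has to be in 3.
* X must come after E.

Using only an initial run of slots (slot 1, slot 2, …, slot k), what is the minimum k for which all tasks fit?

The precedence chain requires at least 3 distinct slots.
F can't be placed before 7, so the schedule must run through at least slot 7.
7 works (last occupied slot: 7): for example W -> 1, R -> 3, E -> 1, F -> 7, M -> 1, X -> 3, B -> 1, G -> 1.

7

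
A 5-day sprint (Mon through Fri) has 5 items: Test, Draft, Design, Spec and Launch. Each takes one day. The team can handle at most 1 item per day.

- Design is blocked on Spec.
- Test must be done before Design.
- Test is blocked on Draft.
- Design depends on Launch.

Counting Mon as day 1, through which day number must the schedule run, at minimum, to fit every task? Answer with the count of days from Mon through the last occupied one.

The precedence chain requires at least 3 distinct days.
With at most 1 per day and 5 tasks, at least 5 days are needed.
5 works (last occupied day: Fri): for example Design -> Fri; Launch -> Thu; Spec -> Wed; Draft -> Mon; Test -> Tue.

5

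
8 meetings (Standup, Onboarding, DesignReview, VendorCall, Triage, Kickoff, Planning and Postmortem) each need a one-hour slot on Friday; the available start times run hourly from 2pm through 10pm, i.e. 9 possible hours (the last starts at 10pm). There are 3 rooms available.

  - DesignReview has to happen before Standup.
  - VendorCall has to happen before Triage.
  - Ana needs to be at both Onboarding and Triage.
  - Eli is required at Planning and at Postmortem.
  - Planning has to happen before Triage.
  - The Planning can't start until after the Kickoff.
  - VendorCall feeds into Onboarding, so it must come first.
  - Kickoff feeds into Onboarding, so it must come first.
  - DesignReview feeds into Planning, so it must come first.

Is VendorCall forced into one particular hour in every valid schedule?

VendorCall can be 2pm (e.g. Kickoff=2pm; Planning=3pm; Standup=3pm; Postmortem=4pm; Onboarding=3pm; DesignReview=2pm; Triage=4pm; VendorCall=2pm) or 3pm (e.g. DesignReview=2pm, Onboarding=4pm, Kickoff=2pm, Planning=3pm, Standup=3pm, VendorCall=3pm, Triage=5pm, Postmortem=2pm).

No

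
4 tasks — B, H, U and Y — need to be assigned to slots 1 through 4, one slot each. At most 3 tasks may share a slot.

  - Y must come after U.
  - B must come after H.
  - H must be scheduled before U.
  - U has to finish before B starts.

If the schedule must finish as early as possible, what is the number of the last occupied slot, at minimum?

slot 3

The precedence chain requires at least 3 distinct slots.
With at most 3 per slot and 4 tasks, at least 2 slots are needed.
3 works (last occupied slot: 3): for example B=3, U=2, Y=3, H=1.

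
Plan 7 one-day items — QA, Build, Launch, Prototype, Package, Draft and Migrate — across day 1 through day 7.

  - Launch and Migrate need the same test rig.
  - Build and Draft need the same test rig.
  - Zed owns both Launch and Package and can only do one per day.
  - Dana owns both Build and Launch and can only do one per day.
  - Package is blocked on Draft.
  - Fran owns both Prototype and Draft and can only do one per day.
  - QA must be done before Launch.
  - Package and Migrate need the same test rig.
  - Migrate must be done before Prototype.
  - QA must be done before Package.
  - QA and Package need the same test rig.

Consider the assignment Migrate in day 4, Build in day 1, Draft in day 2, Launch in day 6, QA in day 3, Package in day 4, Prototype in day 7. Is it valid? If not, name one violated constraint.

Fran owns both Prototype and Draft and can only do one per day — holds.
Zed owns both Launch and Package and can only do one per day — holds.
Package is blocked on Draft — holds.
Build and Draft need the same test rig — holds.
Migrate must be done before Prototype — holds.
QA must be done before Package — holds.
QA must be done before Launch — holds.
Dana owns both Build and Launch and can only do one per day — holds.
Launch and Migrate need the same test rig — holds.
Package and Migrate need the same test rig — violated.
QA and Package need the same test rig — holds.

No — it violates: Package and Migrate need the same test rig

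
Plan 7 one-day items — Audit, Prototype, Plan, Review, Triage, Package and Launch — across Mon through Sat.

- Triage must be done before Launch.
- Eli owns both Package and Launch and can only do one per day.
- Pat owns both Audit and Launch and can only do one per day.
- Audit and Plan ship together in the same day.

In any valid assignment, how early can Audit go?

Mon

Audit at Mon is achievable: Triage -> Mon, Prototype -> Mon, Plan -> Mon, Package -> Mon, Review -> Mon, Launch -> Tue, Audit -> Mon.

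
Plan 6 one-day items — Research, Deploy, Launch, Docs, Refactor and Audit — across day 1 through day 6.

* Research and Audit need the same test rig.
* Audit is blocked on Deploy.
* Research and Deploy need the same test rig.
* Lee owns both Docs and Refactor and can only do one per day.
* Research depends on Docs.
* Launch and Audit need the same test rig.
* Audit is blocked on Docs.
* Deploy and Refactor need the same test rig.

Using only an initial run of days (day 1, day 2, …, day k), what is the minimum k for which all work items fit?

3

The precedence chain requires at least 2 distinct days.
Could 2 days be enough, i.e. nothing placed later than day 2? No: Research must come after Docs (at day 1 or later) → {day 2}; Audit must come after Deploy (at day 1 or later) → {day 2}; Audit can't share with Research (day 2) → nothing is left.
So 2 days is not enough.
3 works (last occupied day: day 3): for example Deploy -> day 1, Research -> day 3, Launch -> day 1, Refactor -> day 2, Docs -> day 1, Audit -> day 2.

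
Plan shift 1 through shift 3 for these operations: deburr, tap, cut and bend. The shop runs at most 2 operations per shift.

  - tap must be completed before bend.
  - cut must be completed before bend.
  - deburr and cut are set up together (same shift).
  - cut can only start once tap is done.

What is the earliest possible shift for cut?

Precedence pushes cut to at least shift 2; downstream work caps cut at shift 2.
cut at shift 2 is achievable: bend=shift 3, deburr=shift 2, tap=shift 1, cut=shift 2.

shift 2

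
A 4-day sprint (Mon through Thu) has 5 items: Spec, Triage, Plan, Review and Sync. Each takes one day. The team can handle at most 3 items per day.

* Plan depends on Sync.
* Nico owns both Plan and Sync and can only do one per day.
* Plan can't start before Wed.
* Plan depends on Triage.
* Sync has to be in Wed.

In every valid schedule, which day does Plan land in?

Plan's window is Wed–Thu.
Sync is fixed at Wed, and Plan can't share a day with Sync.
So Plan must be Thu.

Thu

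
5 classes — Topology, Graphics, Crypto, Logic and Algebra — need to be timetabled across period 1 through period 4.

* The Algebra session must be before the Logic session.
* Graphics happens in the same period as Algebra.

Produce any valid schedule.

Topology=period 1; Algebra=period 1; Graphics=period 1; Crypto=period 1; Logic=period 2

Checking: Algebra(period 1) before Logic(period 2); Graphics = Algebra = period 1.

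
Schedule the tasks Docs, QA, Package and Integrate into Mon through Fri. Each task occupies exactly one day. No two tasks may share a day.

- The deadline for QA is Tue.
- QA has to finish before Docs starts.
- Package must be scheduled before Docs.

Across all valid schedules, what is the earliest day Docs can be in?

Wed

Precedence pushes Docs to at least Tue.
Docs at Wed is achievable: Docs in Wed; Package in Tue; QA in Mon; Integrate in Thu.
Nothing earlier works — the capacity limit rule out every day before Wed.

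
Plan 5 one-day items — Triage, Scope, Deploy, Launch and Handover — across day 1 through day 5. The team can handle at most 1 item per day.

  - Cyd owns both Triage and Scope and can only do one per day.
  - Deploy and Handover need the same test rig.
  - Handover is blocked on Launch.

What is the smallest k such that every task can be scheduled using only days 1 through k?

5

The precedence chain requires at least 2 distinct days.
With at most 1 per day and 5 tasks, at least 5 days are needed.
5 works (last occupied day: day 5): for example Triage in day 3; Deploy in day 5; Launch in day 1; Scope in day 4; Handover in day 2.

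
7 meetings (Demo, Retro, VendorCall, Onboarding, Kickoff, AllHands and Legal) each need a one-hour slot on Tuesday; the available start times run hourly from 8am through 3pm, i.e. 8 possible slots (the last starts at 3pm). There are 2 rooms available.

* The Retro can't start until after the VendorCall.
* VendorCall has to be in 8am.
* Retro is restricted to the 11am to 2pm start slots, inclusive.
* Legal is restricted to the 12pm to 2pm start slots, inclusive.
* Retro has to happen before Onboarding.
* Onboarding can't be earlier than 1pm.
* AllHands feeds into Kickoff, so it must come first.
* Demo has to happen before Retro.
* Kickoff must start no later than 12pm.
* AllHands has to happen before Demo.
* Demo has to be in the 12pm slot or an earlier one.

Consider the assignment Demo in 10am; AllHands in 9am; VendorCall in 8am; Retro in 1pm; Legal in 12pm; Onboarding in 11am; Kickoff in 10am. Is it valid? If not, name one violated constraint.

Onboarding can't be earlier than 1pm — violated.
Legal is restricted to the 12pm to 2pm start slots, inclusive — holds.
VendorCall has to be in 8am — holds.
Retro is restricted to the 11am to 2pm start slots, inclusive — holds.
Demo has to be in the 12pm slot or an earlier one — holds.
AllHands has to happen before Demo — holds.
Kickoff must start no later than 12pm — holds.
The Retro can't start until after the VendorCall — holds.
Retro has to happen before Onboarding — violated.
AllHands feeds into Kickoff, so it must come first — holds.
There are 2 rooms available — holds.
Demo has to happen before Retro — holds.

Invalid. Retro has to happen before Onboarding.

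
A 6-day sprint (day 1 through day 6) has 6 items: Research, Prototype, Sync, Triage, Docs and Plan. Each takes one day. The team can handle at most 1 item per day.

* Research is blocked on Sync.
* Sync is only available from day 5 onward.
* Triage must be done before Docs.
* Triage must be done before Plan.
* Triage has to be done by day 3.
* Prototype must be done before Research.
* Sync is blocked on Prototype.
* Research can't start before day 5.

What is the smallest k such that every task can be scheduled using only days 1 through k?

6

The precedence chain requires at least 3 distinct days.
With at most 1 per day and 6 tasks, at least 6 days are needed.
Propagating the time windows through the other constraints, Research can't land before day 6, so the schedule must run through at least day 6.
6 works (last occupied day: day 6): for example Sync -> day 5; Docs -> day 3; Triage -> day 1; Prototype -> day 2; Research -> day 6; Plan -> day 4.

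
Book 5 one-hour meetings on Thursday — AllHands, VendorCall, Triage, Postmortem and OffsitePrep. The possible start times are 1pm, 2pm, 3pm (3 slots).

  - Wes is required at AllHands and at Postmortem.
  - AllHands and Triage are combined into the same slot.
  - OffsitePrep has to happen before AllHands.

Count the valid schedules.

18

Splitting on AllHands: it can be 2pm (6), 3pm (12). Listing each branch's schedules as (VendorCall, Triage, Postmortem, OffsitePrep):
AllHands=2pm: (1pm,2pm,1pm,1pm) (1pm,2pm,3pm,1pm) (2pm,2pm,1pm,1pm) (2pm,2pm,3pm,1pm) (3pm,2pm,1pm,1pm) (3pm,2pm,3pm,1pm) — 6.
AllHands=3pm: (1pm,3pm,1pm,1pm) (1pm,3pm,1pm,2pm) (1pm,3pm,2pm,1pm) (1pm,3pm,2pm,2pm) (2pm,3pm,1pm,1pm) (2pm,3pm,1pm,2pm) (2pm,3pm,2pm,1pm) (2pm,3pm,2pm,2pm) (3pm,3pm,1pm,1pm) (3pm,3pm,1pm,2pm) (3pm,3pm,2pm,1pm) (3pm,3pm,2pm,2pm) — 12.
Summing: 6 + 12 = 18.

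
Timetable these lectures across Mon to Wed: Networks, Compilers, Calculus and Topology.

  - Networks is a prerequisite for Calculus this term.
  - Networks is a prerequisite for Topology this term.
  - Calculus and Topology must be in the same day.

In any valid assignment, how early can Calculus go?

Tue

Precedence pushes Calculus to at least Tue.
Calculus at Tue is achievable: Networks in Mon; Calculus in Tue; Compilers in Mon; Topology in Tue.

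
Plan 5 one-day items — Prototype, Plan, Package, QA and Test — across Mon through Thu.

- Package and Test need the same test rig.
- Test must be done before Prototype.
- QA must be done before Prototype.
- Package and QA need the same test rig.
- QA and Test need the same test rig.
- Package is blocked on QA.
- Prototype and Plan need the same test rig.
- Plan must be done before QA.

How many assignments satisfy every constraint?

Splitting on Prototype: it can be Wed (2), Thu (7). Listing each branch's schedules as (Plan, Package, QA, Test):
Prototype=Wed: (Mon,Wed,Tue,Mon) (Mon,Thu,Tue,Mon) — 2.
Prototype=Thu: (Mon,Wed,Tue,Mon) (Mon,Thu,Tue,Mon) (Mon,Thu,Tue,Wed) (Mon,Thu,Wed,Mon) (Mon,Thu,Wed,Tue) (Tue,Thu,Wed,Mon) (Tue,Thu,Wed,Tue) — 7.
Summing: 2 + 7 = 9.

9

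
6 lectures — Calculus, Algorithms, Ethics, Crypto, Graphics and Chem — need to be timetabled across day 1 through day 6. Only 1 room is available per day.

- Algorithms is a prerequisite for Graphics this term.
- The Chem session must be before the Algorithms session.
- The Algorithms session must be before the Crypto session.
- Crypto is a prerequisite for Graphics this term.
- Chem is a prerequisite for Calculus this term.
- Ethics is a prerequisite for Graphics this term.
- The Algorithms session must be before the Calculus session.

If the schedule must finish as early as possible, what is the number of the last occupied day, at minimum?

The precedence chain requires at least 4 distinct days.
With at most 1 per day and 6 lectures, at least 6 days are needed.
6 works (last occupied day: day 6): for example Algorithms=day 2; Ethics=day 4; Crypto=day 3; Graphics=day 5; Calculus=day 6; Chem=day 1.

day 6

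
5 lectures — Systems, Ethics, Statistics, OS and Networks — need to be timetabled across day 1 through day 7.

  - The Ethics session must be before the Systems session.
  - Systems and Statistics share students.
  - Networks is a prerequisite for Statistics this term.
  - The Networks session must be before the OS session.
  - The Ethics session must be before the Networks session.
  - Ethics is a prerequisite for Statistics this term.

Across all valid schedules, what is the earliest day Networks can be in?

Precedence pushes Networks to at least day 2; downstream work caps Networks at day 6.
Networks at day 2 is achievable: Ethics in day 1, Systems in day 2, Networks in day 2, OS in day 3, Statistics in day 3.

day 2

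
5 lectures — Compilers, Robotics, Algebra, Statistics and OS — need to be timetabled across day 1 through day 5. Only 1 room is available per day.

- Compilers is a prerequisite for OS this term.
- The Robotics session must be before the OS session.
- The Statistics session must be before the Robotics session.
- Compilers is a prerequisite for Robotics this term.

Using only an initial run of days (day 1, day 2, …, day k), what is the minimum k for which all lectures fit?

The precedence chain requires at least 3 distinct days.
With at most 1 per day and 5 lectures, at least 5 days are needed.
5 works (last occupied day: day 5): for example Robotics -> day 3; Compilers -> day 1; OS -> day 4; Algebra -> day 5; Statistics -> day 2.

5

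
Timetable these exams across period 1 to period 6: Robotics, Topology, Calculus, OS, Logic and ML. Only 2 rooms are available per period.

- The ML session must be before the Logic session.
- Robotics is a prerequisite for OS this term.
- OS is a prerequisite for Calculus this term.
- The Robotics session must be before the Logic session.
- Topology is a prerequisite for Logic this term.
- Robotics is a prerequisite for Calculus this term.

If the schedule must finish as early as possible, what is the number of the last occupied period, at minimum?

3

The precedence chain requires at least 3 distinct periods.
With at most 2 per period and 6 exams, at least 3 periods are needed.
3 works (last occupied period: period 3): for example OS in period 2, Topology in period 1, Robotics in period 1, ML in period 2, Calculus in period 3, Logic in period 3.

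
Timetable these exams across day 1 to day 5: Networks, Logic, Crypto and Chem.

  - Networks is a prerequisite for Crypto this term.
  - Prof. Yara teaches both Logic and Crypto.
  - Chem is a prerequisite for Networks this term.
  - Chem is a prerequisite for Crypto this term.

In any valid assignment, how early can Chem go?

day 1

Downstream work caps Chem at day 3.
Chem at day 1 is achievable: Logic in day 1, Chem in day 1, Crypto in day 3, Networks in day 2.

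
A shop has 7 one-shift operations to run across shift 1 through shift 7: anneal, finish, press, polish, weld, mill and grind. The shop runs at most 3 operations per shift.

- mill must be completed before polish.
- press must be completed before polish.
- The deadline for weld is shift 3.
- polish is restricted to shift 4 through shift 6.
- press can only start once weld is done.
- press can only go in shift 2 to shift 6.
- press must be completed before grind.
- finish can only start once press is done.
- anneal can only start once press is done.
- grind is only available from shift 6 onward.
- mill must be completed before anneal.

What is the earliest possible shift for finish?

shift 3

Precedence pushes finish to at least shift 3.
finish at shift 3 is achievable: grind -> shift 6; polish -> shift 4; press -> shift 2; mill -> shift 1; finish -> shift 3; anneal -> shift 3; weld -> shift 1.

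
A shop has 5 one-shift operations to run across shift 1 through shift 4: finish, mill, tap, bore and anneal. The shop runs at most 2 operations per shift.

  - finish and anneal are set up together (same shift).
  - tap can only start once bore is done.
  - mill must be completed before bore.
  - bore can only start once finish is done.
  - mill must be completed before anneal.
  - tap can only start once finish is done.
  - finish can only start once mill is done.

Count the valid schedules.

1

Enumerating: tap -> shift 4, bore -> shift 3, finish -> shift 2, anneal -> shift 2, mill -> shift 1.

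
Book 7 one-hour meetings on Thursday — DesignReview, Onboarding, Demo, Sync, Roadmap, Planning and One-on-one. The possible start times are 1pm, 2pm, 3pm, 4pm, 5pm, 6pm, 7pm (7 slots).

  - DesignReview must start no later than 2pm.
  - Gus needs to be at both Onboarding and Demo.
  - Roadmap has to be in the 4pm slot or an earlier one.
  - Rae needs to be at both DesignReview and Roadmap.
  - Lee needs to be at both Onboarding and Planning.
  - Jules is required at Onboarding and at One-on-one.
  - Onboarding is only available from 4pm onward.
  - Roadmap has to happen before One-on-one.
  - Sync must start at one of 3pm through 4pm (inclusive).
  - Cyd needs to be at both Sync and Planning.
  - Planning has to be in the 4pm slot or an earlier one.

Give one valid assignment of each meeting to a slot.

Sync in 3pm, Planning in 1pm, Onboarding in 4pm, One-on-one in 3pm, Roadmap in 2pm, DesignReview in 1pm, Demo in 1pm

Checking: Roadmap(2pm) before One-on-one(3pm); Sync(3pm) != Planning(1pm); DesignReview(1pm) != Roadmap(2pm); Onboarding(4pm) != Planning(1pm); Onboarding(4pm) != Demo(1pm); Onboarding(4pm) != One-on-one(3pm); Sync=3pm in [3pm,4pm]; DesignReview=1pm in [1pm,2pm]; Onboarding=4pm in [4pm,7pm]; Planning=1pm in [1pm,4pm]; Roadmap=2pm in [1pm,4pm].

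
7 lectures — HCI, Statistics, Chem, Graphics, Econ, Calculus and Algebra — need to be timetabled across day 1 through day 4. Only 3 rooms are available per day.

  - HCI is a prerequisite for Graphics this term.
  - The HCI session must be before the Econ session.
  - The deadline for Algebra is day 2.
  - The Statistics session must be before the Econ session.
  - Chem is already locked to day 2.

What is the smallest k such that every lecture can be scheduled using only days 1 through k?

3

The precedence chain requires at least 2 distinct days.
With at most 3 per day and 7 lectures, at least 3 days are needed.
3 works (last occupied day: day 3): for example HCI -> day 1, Calculus -> day 3, Chem -> day 2, Econ -> day 2, Statistics -> day 1, Graphics -> day 2, Algebra -> day 1.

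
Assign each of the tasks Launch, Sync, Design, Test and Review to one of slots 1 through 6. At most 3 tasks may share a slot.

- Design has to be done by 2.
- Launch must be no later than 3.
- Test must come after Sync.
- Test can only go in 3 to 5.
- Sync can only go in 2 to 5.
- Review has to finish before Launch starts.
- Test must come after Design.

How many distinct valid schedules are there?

Splitting on Launch: it can be 2 (12), 3 (24). Listing each branch's schedules as (Sync, Design, Test, Review):
Launch=2: (2,1,3,1) (2,1,4,1) (2,1,5,1) (2,2,3,1) (2,2,4,1) (2,2,5,1) (3,1,4,1) (3,1,5,1) (3,2,4,1) (3,2,5,1) (4,1,5,1) (4,2,5,1) — 12.
Launch=3: (2,1,3,1) (2,1,3,2) (2,1,4,1) (2,1,4,2) (2,1,5,1) (2,1,5,2) (2,2,3,1) (2,2,3,2) (2,2,4,1) (2,2,4,2) (2,2,5,1) (2,2,5,2) (3,1,4,1) (3,1,4,2) (3,1,5,1) (3,1,5,2) (3,2,4,1) (3,2,4,2) (3,2,5,1) (3,2,5,2) (4,1,5,1) (4,1,5,2) (4,2,5,1) (4,2,5,2) — 24.
Summing: 12 + 24 = 36.

36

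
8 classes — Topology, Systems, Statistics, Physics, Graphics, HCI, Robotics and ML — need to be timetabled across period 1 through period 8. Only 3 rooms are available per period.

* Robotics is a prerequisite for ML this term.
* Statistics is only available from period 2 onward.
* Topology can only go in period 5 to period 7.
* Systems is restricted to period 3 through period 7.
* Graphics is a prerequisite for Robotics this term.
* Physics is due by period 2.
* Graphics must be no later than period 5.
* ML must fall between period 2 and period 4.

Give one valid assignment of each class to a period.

Systems in period 3; Topology in period 5; Physics in period 1; Robotics in period 2; ML in period 3; Graphics in period 1; HCI in period 1; Statistics in period 2

Checking: Graphics(period 1) before Robotics(period 2); Robotics(period 2) before ML(period 3); Topology=period 5 in [period 5,period 7]; ML=period 3 in [period 2,period 4]; Systems=period 3 in [period 3,period 7]; Statistics=period 2 in [period 2,period 8]; Graphics=period 1 in [period 1,period 5]; Physics=period 1 in [period 1,period 2]; max 3 per period (cap 3).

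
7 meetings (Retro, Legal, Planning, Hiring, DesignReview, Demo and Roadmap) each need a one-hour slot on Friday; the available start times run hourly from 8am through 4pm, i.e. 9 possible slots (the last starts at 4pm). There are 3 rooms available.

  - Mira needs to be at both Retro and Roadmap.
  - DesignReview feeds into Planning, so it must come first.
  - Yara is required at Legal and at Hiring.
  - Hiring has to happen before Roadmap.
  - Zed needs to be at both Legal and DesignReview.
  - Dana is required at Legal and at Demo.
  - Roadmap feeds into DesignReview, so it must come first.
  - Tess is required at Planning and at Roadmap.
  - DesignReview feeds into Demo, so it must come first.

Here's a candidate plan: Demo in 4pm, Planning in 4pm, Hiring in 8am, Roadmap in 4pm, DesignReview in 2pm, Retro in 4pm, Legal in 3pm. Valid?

No — it violates: Mira needs to be at both Retro and Roadmap

DesignReview feeds into Demo, so it must come first — holds.
Tess is required at Planning and at Roadmap — violated.
DesignReview feeds into Planning, so it must come first — holds.
Roadmap feeds into DesignReview, so it must come first — violated.
There are 3 rooms available — violated.
Yara is required at Legal and at Hiring — holds.
Hiring has to happen before Roadmap — holds.
Dana is required at Legal and at Demo — holds.
Zed needs to be at both Legal and DesignReview — holds.
Mira needs to be at both Retro and Roadmap — violated.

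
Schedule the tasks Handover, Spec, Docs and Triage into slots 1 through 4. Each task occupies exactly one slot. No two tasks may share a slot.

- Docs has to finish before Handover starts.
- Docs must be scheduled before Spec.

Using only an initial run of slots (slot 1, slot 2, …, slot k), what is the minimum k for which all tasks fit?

4 slots

The precedence chain requires at least 2 distinct slots.
With at most 1 per slot and 4 tasks, at least 4 slots are needed.
4 works (last occupied slot: 4): for example Spec=3, Handover=2, Triage=4, Docs=1.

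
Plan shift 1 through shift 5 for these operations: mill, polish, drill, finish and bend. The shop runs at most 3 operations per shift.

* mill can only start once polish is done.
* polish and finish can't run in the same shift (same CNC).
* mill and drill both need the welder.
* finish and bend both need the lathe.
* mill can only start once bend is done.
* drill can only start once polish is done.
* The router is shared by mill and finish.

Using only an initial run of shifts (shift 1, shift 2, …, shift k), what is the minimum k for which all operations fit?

3

The precedence chain requires at least 2 distinct shifts.
With at most 3 per shift and 5 operations, at least 2 shifts are needed.
Could 2 shifts be enough, i.e. nothing placed later than shift 2? No: mill must come after bend (at shift 1 or later) → {shift 2}; polish must come before mill (at shift 2 or earlier) → {shift 1}; drill must come after polish (at shift 1 or later) → {shift 2}; drill can't share with mill (shift 2) → nothing is left.
So 2 shifts is not enough.
3 works (last occupied shift: shift 3): for example polish=shift 1; mill=shift 2; bend=shift 1; finish=shift 3; drill=shift 3.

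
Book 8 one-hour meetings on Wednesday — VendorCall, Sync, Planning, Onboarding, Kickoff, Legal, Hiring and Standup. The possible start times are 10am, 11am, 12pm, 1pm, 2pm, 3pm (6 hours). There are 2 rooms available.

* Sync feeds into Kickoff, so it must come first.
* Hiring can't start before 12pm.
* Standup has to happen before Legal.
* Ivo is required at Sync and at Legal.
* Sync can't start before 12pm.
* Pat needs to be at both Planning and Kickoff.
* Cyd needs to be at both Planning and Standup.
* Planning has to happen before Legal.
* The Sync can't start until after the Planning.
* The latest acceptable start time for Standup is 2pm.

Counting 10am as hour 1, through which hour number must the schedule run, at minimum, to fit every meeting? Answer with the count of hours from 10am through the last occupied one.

4

The precedence chain requires at least 3 distinct hours.
With at most 2 per hour and 8 meetings, at least 4 hours are needed.
Propagating the time windows through the other constraints, Kickoff can't land before 1pm — that is hour 4 counting from 10am — so the schedule must run through at least 4 hours.
4 works (last occupied hour: 1pm): for example Sync=12pm, Kickoff=1pm, Hiring=12pm, Legal=1pm, VendorCall=10am, Standup=11am, Planning=10am, Onboarding=11am.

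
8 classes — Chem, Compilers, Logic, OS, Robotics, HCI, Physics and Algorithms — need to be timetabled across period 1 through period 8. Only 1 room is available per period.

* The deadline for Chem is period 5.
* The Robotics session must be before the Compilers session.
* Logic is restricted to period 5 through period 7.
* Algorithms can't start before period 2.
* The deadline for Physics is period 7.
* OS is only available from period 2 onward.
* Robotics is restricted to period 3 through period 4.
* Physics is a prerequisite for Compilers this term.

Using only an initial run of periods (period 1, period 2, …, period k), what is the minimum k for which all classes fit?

8

The precedence chain requires at least 2 distinct periods.
With at most 1 per period and 8 classes, at least 8 periods are needed.
Logic can't be placed before period 5, so the schedule must run through at least period 5.
8 works (last occupied period: period 8): for example Physics in period 2; Chem in period 1; Robotics in period 3; Compilers in period 7; Logic in period 5; Algorithms in period 6; OS in period 4; HCI in period 8.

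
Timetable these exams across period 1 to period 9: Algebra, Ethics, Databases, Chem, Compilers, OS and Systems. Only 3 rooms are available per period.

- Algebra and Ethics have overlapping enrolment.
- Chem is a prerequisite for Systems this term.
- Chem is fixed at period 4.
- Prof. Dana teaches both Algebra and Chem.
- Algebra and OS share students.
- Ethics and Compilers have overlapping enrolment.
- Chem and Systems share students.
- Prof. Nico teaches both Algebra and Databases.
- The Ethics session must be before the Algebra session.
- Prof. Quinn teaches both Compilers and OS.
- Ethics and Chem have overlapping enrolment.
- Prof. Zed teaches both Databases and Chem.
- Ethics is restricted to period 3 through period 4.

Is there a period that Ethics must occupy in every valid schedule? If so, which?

period 3

Ethics's window is period 3–period 4.
Chem is fixed at period 4, and Ethics can't share a period with Chem.
So Ethics must be period 3.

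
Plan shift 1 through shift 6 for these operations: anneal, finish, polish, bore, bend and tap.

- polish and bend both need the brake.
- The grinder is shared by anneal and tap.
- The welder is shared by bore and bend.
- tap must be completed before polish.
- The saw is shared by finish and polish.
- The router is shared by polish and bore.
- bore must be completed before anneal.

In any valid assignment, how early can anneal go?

Precedence pushes anneal to at least shift 2.
anneal at shift 2 is achievable: anneal in shift 2, tap in shift 1, finish in shift 1, bend in shift 3, bore in shift 1, polish in shift 2.

shift 2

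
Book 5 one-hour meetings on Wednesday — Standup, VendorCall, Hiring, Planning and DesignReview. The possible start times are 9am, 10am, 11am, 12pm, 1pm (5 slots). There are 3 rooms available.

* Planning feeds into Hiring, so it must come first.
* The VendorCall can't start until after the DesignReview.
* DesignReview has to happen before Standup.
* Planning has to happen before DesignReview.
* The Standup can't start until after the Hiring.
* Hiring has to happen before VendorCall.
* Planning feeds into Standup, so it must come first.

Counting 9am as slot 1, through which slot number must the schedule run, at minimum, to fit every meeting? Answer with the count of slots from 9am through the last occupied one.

3

The precedence chain requires at least 3 distinct slots.
With at most 3 per slot and 5 meetings, at least 2 slots are needed.
3 works (last occupied slot: 11am): for example Hiring in 10am; DesignReview in 10am; Standup in 11am; VendorCall in 11am; Planning in 9am.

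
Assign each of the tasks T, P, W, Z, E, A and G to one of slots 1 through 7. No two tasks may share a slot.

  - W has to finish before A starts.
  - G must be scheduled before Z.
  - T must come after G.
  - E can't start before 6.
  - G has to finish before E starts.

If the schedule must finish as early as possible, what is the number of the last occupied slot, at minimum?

The precedence chain requires at least 2 distinct slots.
With at most 1 per slot and 7 tasks, at least 7 slots are needed.
E can't be placed before 6, so the schedule must run through at least slot 6.
7 works (last occupied slot: 7): for example W=3; A=5; E=6; P=7; T=2; G=1; Z=4.

slot 7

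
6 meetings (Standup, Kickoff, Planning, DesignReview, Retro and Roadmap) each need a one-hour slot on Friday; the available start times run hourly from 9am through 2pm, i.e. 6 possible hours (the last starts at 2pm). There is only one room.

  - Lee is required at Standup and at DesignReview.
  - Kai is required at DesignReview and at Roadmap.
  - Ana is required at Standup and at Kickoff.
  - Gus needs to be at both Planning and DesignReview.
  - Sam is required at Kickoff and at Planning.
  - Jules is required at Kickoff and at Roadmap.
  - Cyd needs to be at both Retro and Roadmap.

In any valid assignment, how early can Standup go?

Standup at 9am is achievable: Roadmap -> 2pm; Retro -> 1pm; Kickoff -> 10am; DesignReview -> 12pm; Standup -> 9am; Planning -> 11am.

9am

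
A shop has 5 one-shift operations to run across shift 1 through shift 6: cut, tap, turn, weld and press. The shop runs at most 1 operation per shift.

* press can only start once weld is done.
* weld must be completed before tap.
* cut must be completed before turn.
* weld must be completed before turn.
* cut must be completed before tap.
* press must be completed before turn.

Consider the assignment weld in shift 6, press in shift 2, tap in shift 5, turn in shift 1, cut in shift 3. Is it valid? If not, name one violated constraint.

press can only start once weld is done — violated.
press must be completed before turn — violated.
cut must be completed before tap — holds.
weld must be completed before tap — violated.
The shop runs at most 1 operation per shift — holds.
weld must be completed before turn — violated.
cut must be completed before turn — violated.

Invalid. weld must be completed before turn.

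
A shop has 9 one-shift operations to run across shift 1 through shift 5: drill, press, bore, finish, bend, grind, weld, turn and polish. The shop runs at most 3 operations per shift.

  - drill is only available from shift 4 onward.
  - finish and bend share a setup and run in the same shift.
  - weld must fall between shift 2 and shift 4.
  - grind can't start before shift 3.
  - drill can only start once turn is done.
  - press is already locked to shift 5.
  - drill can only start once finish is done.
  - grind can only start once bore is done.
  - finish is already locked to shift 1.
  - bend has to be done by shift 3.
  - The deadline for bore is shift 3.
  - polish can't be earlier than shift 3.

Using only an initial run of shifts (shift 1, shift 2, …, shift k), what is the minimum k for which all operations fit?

The precedence chain requires at least 2 distinct shifts.
With at most 3 per shift and 9 operations, at least 3 shifts are needed.
press can't be placed before shift 5, so the schedule must run through at least shift 5.
5 works (last occupied shift: shift 5): for example finish -> shift 1; turn -> shift 2; bore -> shift 1; drill -> shift 4; grind -> shift 3; bend -> shift 1; press -> shift 5; polish -> shift 3; weld -> shift 2.

5 shifts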